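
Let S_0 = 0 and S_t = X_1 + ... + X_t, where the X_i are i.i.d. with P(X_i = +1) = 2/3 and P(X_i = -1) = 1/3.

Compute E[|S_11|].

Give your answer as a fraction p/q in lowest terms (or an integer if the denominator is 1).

S_11 takes values m ≡ 1 (mod 2) with |m| ≤ 11; P(S_11=m) = C(11,(11+m)/2) · (2/3)^((11+m)/2) · (1/3)^((11-m)/2).
Distribution: P(S=-11)=1/177147, P(S=-9)=22/177147, P(S=-7)=220/177147, P(S=-5)=440/59049, P(S=-3)=1760/59049, P(S=-1)=4928/59049, P(S=1)=9856/59049, P(S=3)=14080/59049, P(S=5)=14080/59049, P(S=7)=28160/177147, P(S=9)=11264/177147, P(S=11)=2048/177147
E[|S_11|] = Σ_m |m|·P(S_11=m) = 242495/59049

Answer: 242495/59049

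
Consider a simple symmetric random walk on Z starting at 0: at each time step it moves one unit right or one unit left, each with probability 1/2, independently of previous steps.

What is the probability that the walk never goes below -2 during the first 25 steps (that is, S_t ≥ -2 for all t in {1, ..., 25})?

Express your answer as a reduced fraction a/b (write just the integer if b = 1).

Answer: 928625/2097152

Derivation:
Let f(t,s) = #length-t paths at position s with S_1..S_t all ≥ -2.
f(t,s) = f(t-1,s-1) + f(t-1,s+1) for s ≥ -2; f(t,s) = 0 for s < -2.
t=0: f(0,0)=1
t=1: f(1,-1)=1 f(1,1)=1
t=2: f(2,-2)=1 f(2,0)=2 f(2,2)=1
t=3: f(3,-1)=3 f(3,1)=3 f(3,3)=1
t=4: f(4,-2)=3 f(4,0)=6 f(4,2)=4 f(4,4)=1
t=5: f(5,-1)=9 f(5,1)=10 f(5,3)=5 f(5,5)=1
t=6: f(6,-2)=9 f(6,0)=19 f(6,2)=15 f(6,4)=6 f(6,6)=1
t=7: f(7,-1)=28 f(7,1)=34 f(7,3)=21 f(7,5)=7 f(7,7)=1
t=8: f(8,-2)=28 f(8,0)=62 f(8,2)=55 f(8,4)=28 f(8,6)=8 f(8,8)=1
t=9: f(9,-1)=90 f(9,1)=117 f(9,3)=83 f(9,5)=36 f(9,7)=9 f(9,9)=1
t=10: f(10,-2)=90 f(10,0)=207 f(10,2)=200 f(10,4)=119 f(10,6)=45 f(10,8)=10 f(10,10)=1
t=11: f(11,-1)=297 f(11,1)=407 f(11,3)=319 f(11,5)=164 f(11,7)=55 f(11,9)=11 f(11,11)=1
t=12: f(12,-2)=297 f(12,0)=704 f(12,2)=726 f(12,4)=483 f(12,6)=219 f(12,8)=66 f(12,10)=12 f(12,12)=1
t=13: f(13,-1)=1001 f(13,1)=1430 f(13,3)=1209 f(13,5)=702 f(13,7)=285 f(13,9)=78 f(13,11)=13 f(13,13)=1
t=14: f(14,-2)=1001 f(14,0)=2431 f(14,2)=2639 f(14,4)=1911 f(14,6)=987 f(14,8)=363 f(14,10)=91 f(14,12)=14 f(14,14)=1
t=15: f(15,-1)=3432 f(15,1)=5070 f(15,3)=4550 f(15,5)=2898 f(15,7)=1350 f(15,9)=454 f(15,11)=105 f(15,13)=15 f(15,15)=1
t=16: f(16,-2)=3432 f(16,0)=8502 f(16,2)=9620 f(16,4)=7448 f(16,6)=4248 f(16,8)=1804 f(16,10)=559 f(16,12)=120 f(16,14)=16 f(16,16)=1
t=17: f(17,-1)=11934 f(17,1)=18122 f(17,3)=17068 f(17,5)=11696 f(17,7)=6052 f(17,9)=2363 f(17,11)=679 f(17,13)=136 f(17,15)=17 f(17,17)=1
t=18: f(18,-2)=11934 f(18,0)=30056 f(18,2)=35190 f(18,4)=28764 f(18,6)=17748 f(18,8)=8415 f(18,10)=3042 f(18,12)=815 f(18,14)=153 f(18,16)=18 f(18,18)=1
t=19: f(19,-1)=41990 f(19,1)=65246 f(19,3)=63954 f(19,5)=46512 f(19,7)=26163 f(19,9)=11457 f(19,11)=3857 f(19,13)=968 f(19,15)=171 f(19,17)=19 f(19,19)=1
t=20: f(20,-2)=41990 f(20,0)=107236 f(20,2)=129200 f(20,4)=110466 f(20,6)=72675 f(20,8)=37620 f(20,10)=15314 f(20,12)=4825 f(20,14)=1139 f(20,16)=190 f(20,18)=20 f(20,20)=1
t=21: f(21,-1)=149226 f(21,1)=236436 f(21,3)=239666 f(21,5)=183141 f(21,7)=110295 f(21,9)=52934 f(21,11)=20139 f(21,13)=5964 f(21,15)=1329 f(21,17)=210 f(21,19)=21 f(21,21)=1
t=22: f(22,-2)=149226 f(22,0)=385662 f(22,2)=476102 f(22,4)=422807 f(22,6)=293436 f(22,8)=163229 f(22,10)=73073 f(22,12)=26103 f(22,14)=7293 f(22,16)=1539 f(22,18)=231 f(22,20)=22 f(22,22)=1
t=23: f(23,-1)=534888 f(23,1)=861764 f(23,3)=898909 f(23,5)=716243 f(23,7)=456665 f(23,9)=236302 f(23,11)=99176 f(23,13)=33396 f(23,15)=8832 f(23,17)=1770 f(23,19)=253 f(23,21)=23 f(23,23)=1
t=24: f(24,-2)=534888 f(24,0)=1396652 f(24,2)=1760673 f(24,4)=1615152 f(24,6)=1172908 f(24,8)=692967 f(24,10)=335478 f(24,12)=132572 f(24,14)=42228 f(24,16)=10602 f(24,18)=2023 f(24,20)=276 f(24,22)=24 f(24,24)=1
t=25: f(25,-1)=1931540 f(25,1)=3157325 f(25,3)=3375825 f(25,5)=2788060 f(25,7)=1865875 f(25,9)=1028445 f(25,11)=468050 f(25,13)=174800 f(25,15)=52830 f(25,17)=12625 f(25,19)=2299 f(25,21)=300 f(25,23)=25 f(25,25)=1
Σ_s f(25,s) = 14858000
P = 14858000/33554432 = 928625/2097152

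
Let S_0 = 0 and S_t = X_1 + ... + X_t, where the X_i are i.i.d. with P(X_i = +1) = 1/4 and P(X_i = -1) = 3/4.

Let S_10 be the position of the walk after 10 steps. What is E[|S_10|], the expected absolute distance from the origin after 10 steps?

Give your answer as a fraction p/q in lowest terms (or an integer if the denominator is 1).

S_10 takes values m ≡ 0 (mod 2) with |m| ≤ 10; P(S_10=m) = C(10,(10+m)/2) · (1/4)^((10+m)/2) · (3/4)^((10-m)/2).
Distribution: P(S=-10)=59049/1048576, P(S=-8)=98415/524288, P(S=-6)=295245/1048576, P(S=-4)=32805/131072, P(S=-2)=76545/524288, P(S=0)=15309/262144, P(S=2)=8505/524288, P(S=4)=405/131072, P(S=6)=405/1048576, P(S=8)=15/524288, P(S=10)=1/1048576
E[|S_10|] = Σ_m |m|·P(S_10=m) = 667775/131072

Answer: 667775/131072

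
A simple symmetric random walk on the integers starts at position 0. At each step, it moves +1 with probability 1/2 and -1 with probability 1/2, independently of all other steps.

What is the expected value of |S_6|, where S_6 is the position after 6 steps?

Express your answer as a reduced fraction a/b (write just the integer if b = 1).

Answer: 15/8

Derivation:
S_6 takes values m ≡ 0 (mod 2) with |m| ≤ 6; P(S_6=m) = C(6,(6+m)/2)/2^6.
Total paths: 2^6 = 64
Distribution: P(S=-6)=1/64, P(S=-4)=6/64, P(S=-2)=15/64, P(S=0)=20/64, P(S=2)=15/64, P(S=4)=6/64, P(S=6)=1/64
E[|S_6|] = Σ_m |m|·P(S_6=m) = 120/64 = 15/8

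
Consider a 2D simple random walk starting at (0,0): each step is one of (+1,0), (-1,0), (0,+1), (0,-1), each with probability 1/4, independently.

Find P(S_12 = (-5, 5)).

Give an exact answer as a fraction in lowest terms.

Answer: 693/1048576

Derivation:
Let h be the number of horizontal steps (so 12-h are vertical). To end at (-5,5) need (h-5)/2 right-steps and ((12-h)+5)/2 up-steps.
Sum over h with 5 ≤ h ≤ 7, h ≡ 1 (mod 2), 12-h ≡ 1 (mod 2):
h=5: C(12,5)·C(5,0)·C(7,6) = 792·1·7 = 5544
h=7: C(12,7)·C(7,1)·C(5,5) = 792·7·1 = 5544
Total favorable: 11088
Total paths: 4^12 = 16777216
P = 11088/16777216 = 693/1048576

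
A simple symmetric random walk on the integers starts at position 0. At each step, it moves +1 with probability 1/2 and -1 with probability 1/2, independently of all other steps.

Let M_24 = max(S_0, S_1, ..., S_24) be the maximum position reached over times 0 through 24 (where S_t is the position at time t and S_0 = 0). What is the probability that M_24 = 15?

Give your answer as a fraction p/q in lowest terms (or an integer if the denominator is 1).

Answer: 5313/8388608

Derivation:
Let M_24 = max(S_0,...,S_24). Use the reflection principle: for j ≥ 1, #{paths with M_24 ≥ j} = #{S_24 ≥ j} + #{S_24 ≥ j+1}.
By reflection, #{M_24 ≥ 15} = #{S_24 ≥ 15} + #{S_24 ≥ 16} = 12951 + 12951 = 25902.
#{M_24 ≥ 16} = #{S_24 ≥ 16} + #{S_24 ≥ 17} = 12951 + 2325 = 15276.
#{M_24 = 15} = 25902 - 15276 = 10626.
P(M_24 = 15) = 10626/16777216 = 5313/8388608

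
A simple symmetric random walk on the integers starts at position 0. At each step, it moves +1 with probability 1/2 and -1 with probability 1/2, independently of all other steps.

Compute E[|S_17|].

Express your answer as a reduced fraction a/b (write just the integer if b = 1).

Answer: 109395/32768

Derivation:
S_17 takes values m ≡ 1 (mod 2) with |m| ≤ 17; P(S_17=m) = C(17,(17+m)/2)/2^17.
Total paths: 2^17 = 131072
Distribution: P(S=-17)=1/131072, P(S=-15)=17/131072, P(S=-13)=136/131072, P(S=-11)=680/131072, P(S=-9)=2380/131072, P(S=-7)=6188/131072, P(S=-5)=12376/131072, P(S=-3)=19448/131072, P(S=-1)=24310/131072, P(S=1)=24310/131072, P(S=3)=19448/131072, P(S=5)=12376/131072, P(S=7)=6188/131072, P(S=9)=2380/131072, P(S=11)=680/131072, P(S=13)=136/131072, P(S=15)=17/131072, P(S=17)=1/131072
E[|S_17|] = Σ_m |m|·P(S_17=m) = 437580/131072 = 109395/32768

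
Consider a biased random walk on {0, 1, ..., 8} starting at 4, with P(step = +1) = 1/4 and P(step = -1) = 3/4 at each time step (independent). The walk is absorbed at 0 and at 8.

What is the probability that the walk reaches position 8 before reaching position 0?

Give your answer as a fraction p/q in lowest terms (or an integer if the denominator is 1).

Biased walk: p = 1/4, q = 3/4, r = q/p = 3
Gambler's ruin: P(hit 8 before 0 | start at 4) = (1 - r^a)/(1 - r^N)
r^4 = 81; r^8 = 6561
P = (1 - 81) / (1 - 6561) = -80 / -6560 = 1/82

Answer: 1/82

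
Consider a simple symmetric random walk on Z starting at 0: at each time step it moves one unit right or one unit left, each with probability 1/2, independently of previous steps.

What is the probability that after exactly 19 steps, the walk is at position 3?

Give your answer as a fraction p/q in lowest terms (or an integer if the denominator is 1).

To reach position 3 after 19 steps: need 11 steps of +1 and 8 of -1.
Favorable paths: C(19,11) = 75582
Total paths: 2^19 = 524288
P = 75582/524288 = 37791/262144

Answer: 37791/262144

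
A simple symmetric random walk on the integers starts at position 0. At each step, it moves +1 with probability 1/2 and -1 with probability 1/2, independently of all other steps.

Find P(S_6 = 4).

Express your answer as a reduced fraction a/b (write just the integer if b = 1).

To reach position 4 after 6 steps: need 5 steps of +1 and 1 of -1.
Favorable paths: C(6,5) = 6
Total paths: 2^6 = 64
P = 6/64 = 3/32

Answer: 3/32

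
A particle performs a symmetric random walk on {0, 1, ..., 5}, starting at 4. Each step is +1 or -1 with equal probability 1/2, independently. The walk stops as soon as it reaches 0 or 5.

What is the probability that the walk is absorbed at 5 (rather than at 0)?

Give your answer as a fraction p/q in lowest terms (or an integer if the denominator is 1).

Symmetric walk (p = 1/2): the harmonic-function argument gives P(hit 5 before 0 | start at 4) = a/N.
P = 4/5 = 4/5

Answer: 4/5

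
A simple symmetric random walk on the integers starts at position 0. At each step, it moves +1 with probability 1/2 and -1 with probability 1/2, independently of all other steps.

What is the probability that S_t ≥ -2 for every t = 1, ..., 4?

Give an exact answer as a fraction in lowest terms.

Let f(t,s) = #length-t paths at position s with S_1..S_t all ≥ -2.
f(t,s) = f(t-1,s-1) + f(t-1,s+1) for s ≥ -2; f(t,s) = 0 for s < -2.
t=0: f(0,0)=1
t=1: f(1,-1)=1 f(1,1)=1
t=2: f(2,-2)=1 f(2,0)=2 f(2,2)=1
t=3: f(3,-1)=3 f(3,1)=3 f(3,3)=1
t=4: f(4,-2)=3 f(4,0)=6 f(4,2)=4 f(4,4)=1
Σ_s f(4,s) = 14
P = 14/16 = 7/8

Answer: 7/8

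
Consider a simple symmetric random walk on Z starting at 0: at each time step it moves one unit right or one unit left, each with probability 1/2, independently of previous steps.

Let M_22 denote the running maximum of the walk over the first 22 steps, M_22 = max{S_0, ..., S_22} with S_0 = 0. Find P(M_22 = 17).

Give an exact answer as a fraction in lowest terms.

Let M_22 = max(S_0,...,S_22). Use the reflection principle: for j ≥ 1, #{paths with M_22 ≥ j} = #{S_22 ≥ j} + #{S_22 ≥ j+1}.
By reflection, #{M_22 ≥ 17} = #{S_22 ≥ 17} + #{S_22 ≥ 18} = 254 + 254 = 508.
#{M_22 ≥ 18} = #{S_22 ≥ 18} + #{S_22 ≥ 19} = 254 + 23 = 277.
#{M_22 = 17} = 508 - 277 = 231.
P(M_22 = 17) = 231/4194304 = 231/4194304

Answer: 231/4194304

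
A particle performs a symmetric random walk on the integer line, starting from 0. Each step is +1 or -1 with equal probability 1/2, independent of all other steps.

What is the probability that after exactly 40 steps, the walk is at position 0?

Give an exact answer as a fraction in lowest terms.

Answer: 34461632205/274877906944

Derivation:
To return to 0 after 40 steps: need exactly 20 steps of +1 and 20 of -1.
Favorable paths: C(40,20) = 137846528820
Total paths: 2^40 = 1099511627776
P = 137846528820/1099511627776 = 34461632205/274877906944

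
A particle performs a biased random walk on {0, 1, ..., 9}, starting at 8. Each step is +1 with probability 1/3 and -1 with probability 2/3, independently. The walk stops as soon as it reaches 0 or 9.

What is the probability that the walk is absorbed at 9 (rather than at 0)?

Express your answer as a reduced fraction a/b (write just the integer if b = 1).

Answer: 255/511

Derivation:
Biased walk: p = 1/3, q = 2/3, r = q/p = 2
Gambler's ruin: P(hit 9 before 0 | start at 8) = (1 - r^a)/(1 - r^N)
r^8 = 256; r^9 = 512
P = (1 - 256) / (1 - 512) = -255 / -511 = 255/511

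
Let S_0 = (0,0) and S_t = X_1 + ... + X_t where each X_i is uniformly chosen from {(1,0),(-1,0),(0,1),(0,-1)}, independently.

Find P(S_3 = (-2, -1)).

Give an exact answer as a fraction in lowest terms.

Answer: 3/64

Derivation:
Let h be the number of horizontal steps (so 3-h are vertical). To end at (-2,-1) need (h-2)/2 right-steps and ((3-h)-1)/2 up-steps.
Sum over h with 2 ≤ h ≤ 2, h ≡ 0 (mod 2), 3-h ≡ 1 (mod 2):
h=2: C(3,2)·C(2,0)·C(1,0) = 3·1·1 = 3
Total favorable: 3
Total paths: 4^3 = 64
P = 3/64 = 3/64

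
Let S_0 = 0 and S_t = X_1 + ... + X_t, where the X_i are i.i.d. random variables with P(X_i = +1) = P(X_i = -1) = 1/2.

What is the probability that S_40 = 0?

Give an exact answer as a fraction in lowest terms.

Answer: 34461632205/274877906944

Derivation:
To return to 0 after 40 steps: need exactly 20 steps of +1 and 20 of -1.
Favorable paths: C(40,20) = 137846528820
Total paths: 2^40 = 1099511627776
P = 137846528820/1099511627776 = 34461632205/274877906944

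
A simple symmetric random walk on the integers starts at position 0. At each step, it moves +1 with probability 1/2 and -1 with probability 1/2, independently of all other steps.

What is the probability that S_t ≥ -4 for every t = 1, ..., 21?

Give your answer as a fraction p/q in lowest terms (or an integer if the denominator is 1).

Let f(t,s) = #length-t paths at position s with S_1..S_t all ≥ -4.
f(t,s) = f(t-1,s-1) + f(t-1,s+1) for s ≥ -4; f(t,s) = 0 for s < -4.
t=0: f(0,0)=1
t=1: f(1,-1)=1 f(1,1)=1
t=2: f(2,-2)=1 f(2,0)=2 f(2,2)=1
t=3: f(3,-3)=1 f(3,-1)=3 f(3,1)=3 f(3,3)=1
t=4: f(4,-4)=1 f(4,-2)=4 f(4,0)=6 f(4,2)=4 f(4,4)=1
t=5: f(5,-3)=5 f(5,-1)=10 f(5,1)=10 f(5,3)=5 f(5,5)=1
t=6: f(6,-4)=5 f(6,-2)=15 f(6,0)=20 f(6,2)=15 f(6,4)=6 f(6,6)=1
t=7: f(7,-3)=20 f(7,-1)=35 f(7,1)=35 f(7,3)=21 f(7,5)=7 f(7,7)=1
t=8: f(8,-4)=20 f(8,-2)=55 f(8,0)=70 f(8,2)=56 f(8,4)=28 f(8,6)=8 f(8,8)=1
t=9: f(9,-3)=75 f(9,-1)=125 f(9,1)=126 f(9,3)=84 f(9,5)=36 f(9,7)=9 f(9,9)=1
t=10: f(10,-4)=75 f(10,-2)=200 f(10,0)=251 f(10,2)=210 f(10,4)=120 f(10,6)=45 f(10,8)=10 f(10,10)=1
t=11: f(11,-3)=275 f(11,-1)=451 f(11,1)=461 f(11,3)=330 f(11,5)=165 f(11,7)=55 f(11,9)=11 f(11,11)=1
t=12: f(12,-4)=275 f(12,-2)=726 f(12,0)=912 f(12,2)=791 f(12,4)=495 f(12,6)=220 f(12,8)=66 f(12,10)=12 f(12,12)=1
t=13: f(13,-3)=1001 f(13,-1)=1638 f(13,1)=1703 f(13,3)=1286 f(13,5)=715 f(13,7)=286 f(13,9)=78 f(13,11)=13 f(13,13)=1
t=14: f(14,-4)=1001 f(14,-2)=2639 f(14,0)=3341 f(14,2)=2989 f(14,4)=2001 f(14,6)=1001 f(14,8)=364 f(14,10)=91 f(14,12)=14 f(14,14)=1
t=15: f(15,-3)=3640 f(15,-1)=5980 f(15,1)=6330 f(15,3)=4990 f(15,5)=3002 f(15,7)=1365 f(15,9)=455 f(15,11)=105 f(15,13)=15 f(15,15)=1
t=16: f(16,-4)=3640 f(16,-2)=9620 f(16,0)=12310 f(16,2)=11320 f(16,4)=7992 f(16,6)=4367 f(16,8)=1820 f(16,10)=560 f(16,12)=120 f(16,14)=16 f(16,16)=1
t=17: f(17,-3)=13260 f(17,-1)=21930 f(17,1)=23630 f(17,3)=19312 f(17,5)=12359 f(17,7)=6187 f(17,9)=2380 f(17,11)=680 f(17,13)=136 f(17,15)=17 f(17,17)=1
t=18: f(18,-4)=13260 f(18,-2)=35190 f(18,0)=45560 f(18,2)=42942 f(18,4)=31671 f(18,6)=18546 f(18,8)=8567 f(18,10)=3060 f(18,12)=816 f(18,14)=153 f(18,16)=18 f(18,18)=1
t=19: f(19,-3)=48450 f(19,-1)=80750 f(19,1)=88502 f(19,3)=74613 f(19,5)=50217 f(19,7)=27113 f(19,9)=11627 f(19,11)=3876 f(19,13)=969 f(19,15)=171 f(19,17)=19 f(19,19)=1
t=20: f(20,-4)=48450 f(20,-2)=129200 f(20,0)=169252 f(20,2)=163115 f(20,4)=124830 f(20,6)=77330 f(20,8)=38740 f(20,10)=15503 f(20,12)=4845 f(20,14)=1140 f(20,16)=190 f(20,18)=20 f(20,20)=1
t=21: f(21,-3)=177650 f(21,-1)=298452 f(21,1)=332367 f(21,3)=287945 f(21,5)=202160 f(21,7)=116070 f(21,9)=54243 f(21,11)=20348 f(21,13)=5985 f(21,15)=1330 f(21,17)=210 f(21,19)=21 f(21,21)=1
Σ_s f(21,s) = 1496782
P = 1496782/2097152 = 748391/1048576

Answer: 748391/1048576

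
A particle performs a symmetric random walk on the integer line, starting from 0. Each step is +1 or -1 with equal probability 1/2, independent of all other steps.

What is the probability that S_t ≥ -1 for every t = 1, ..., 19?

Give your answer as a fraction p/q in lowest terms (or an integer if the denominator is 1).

Answer: 46189/131072

Derivation:
Let f(t,s) = #length-t paths at position s with S_1..S_t all ≥ -1.
f(t,s) = f(t-1,s-1) + f(t-1,s+1) for s ≥ -1; f(t,s) = 0 for s < -1.
t=0: f(0,0)=1
t=1: f(1,-1)=1 f(1,1)=1
t=2: f(2,0)=2 f(2,2)=1
t=3: f(3,-1)=2 f(3,1)=3 f(3,3)=1
t=4: f(4,0)=5 f(4,2)=4 f(4,4)=1
t=5: f(5,-1)=5 f(5,1)=9 f(5,3)=5 f(5,5)=1
t=6: f(6,0)=14 f(6,2)=14 f(6,4)=6 f(6,6)=1
t=7: f(7,-1)=14 f(7,1)=28 f(7,3)=20 f(7,5)=7 f(7,7)=1
t=8: f(8,0)=42 f(8,2)=48 f(8,4)=27 f(8,6)=8 f(8,8)=1
t=9: f(9,-1)=42 f(9,1)=90 f(9,3)=75 f(9,5)=35 f(9,7)=9 f(9,9)=1
t=10: f(10,0)=132 f(10,2)=165 f(10,4)=110 f(10,6)=44 f(10,8)=10 f(10,10)=1
t=11: f(11,-1)=132 f(11,1)=297 f(11,3)=275 f(11,5)=154 f(11,7)=54 f(11,9)=11 f(11,11)=1
t=12: f(12,0)=429 f(12,2)=572 f(12,4)=429 f(12,6)=208 f(12,8)=65 f(12,10)=12 f(12,12)=1
t=13: f(13,-1)=429 f(13,1)=1001 f(13,3)=1001 f(13,5)=637 f(13,7)=273 f(13,9)=77 f(13,11)=13 f(13,13)=1
t=14: f(14,0)=1430 f(14,2)=2002 f(14,4)=1638 f(14,6)=910 f(14,8)=350 f(14,10)=90 f(14,12)=14 f(14,14)=1
t=15: f(15,-1)=1430 f(15,1)=3432 f(15,3)=3640 f(15,5)=2548 f(15,7)=1260 f(15,9)=440 f(15,11)=104 f(15,13)=15 f(15,15)=1
t=16: f(16,0)=4862 f(16,2)=7072 f(16,4)=6188 f(16,6)=3808 f(16,8)=1700 f(16,10)=544 f(16,12)=119 f(16,14)=16 f(16,16)=1
t=17: f(17,-1)=4862 f(17,1)=11934 f(17,3)=13260 f(17,5)=9996 f(17,7)=5508 f(17,9)=2244 f(17,11)=663 f(17,13)=135 f(17,15)=17 f(17,17)=1
t=18: f(18,0)=16796 f(18,2)=25194 f(18,4)=23256 f(18,6)=15504 f(18,8)=7752 f(18,10)=2907 f(18,12)=798 f(18,14)=152 f(18,16)=18 f(18,18)=1
t=19: f(19,-1)=16796 f(19,1)=41990 f(19,3)=48450 f(19,5)=38760 f(19,7)=23256 f(19,9)=10659 f(19,11)=3705 f(19,13)=950 f(19,15)=170 f(19,17)=19 f(19,19)=1
Σ_s f(19,s) = 184756
P = 184756/524288 = 46189/131072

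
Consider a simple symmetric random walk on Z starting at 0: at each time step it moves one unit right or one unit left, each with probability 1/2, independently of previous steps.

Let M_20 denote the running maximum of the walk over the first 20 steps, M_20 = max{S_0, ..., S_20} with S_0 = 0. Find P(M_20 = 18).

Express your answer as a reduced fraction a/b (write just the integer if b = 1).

Let M_20 = max(S_0,...,S_20). Use the reflection principle: for j ≥ 1, #{paths with M_20 ≥ j} = #{S_20 ≥ j} + #{S_20 ≥ j+1}.
By reflection, #{M_20 ≥ 18} = #{S_20 ≥ 18} + #{S_20 ≥ 19} = 21 + 1 = 22.
#{M_20 ≥ 19} = #{S_20 ≥ 19} + #{S_20 ≥ 20} = 1 + 1 = 2.
#{M_20 = 18} = 22 - 2 = 20.
P(M_20 = 18) = 20/1048576 = 5/262144

Answer: 5/262144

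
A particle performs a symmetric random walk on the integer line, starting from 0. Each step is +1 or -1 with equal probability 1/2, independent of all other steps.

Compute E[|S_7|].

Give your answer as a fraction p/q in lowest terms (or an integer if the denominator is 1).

Answer: 35/16

Derivation:
S_7 takes values m ≡ 1 (mod 2) with |m| ≤ 7; P(S_7=m) = C(7,(7+m)/2)/2^7.
Total paths: 2^7 = 128
Distribution: P(S=-7)=1/128, P(S=-5)=7/128, P(S=-3)=21/128, P(S=-1)=35/128, P(S=1)=35/128, P(S=3)=21/128, P(S=5)=7/128, P(S=7)=1/128
E[|S_7|] = Σ_m |m|·P(S_7=m) = 280/128 = 35/16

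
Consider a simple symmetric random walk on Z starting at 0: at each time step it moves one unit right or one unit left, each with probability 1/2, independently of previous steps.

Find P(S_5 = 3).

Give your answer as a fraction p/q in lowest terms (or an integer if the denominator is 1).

Answer: 5/32

Derivation:
To reach position 3 after 5 steps: need 4 steps of +1 and 1 of -1.
Favorable paths: C(5,4) = 5
Total paths: 2^5 = 32
P = 5/32 = 5/32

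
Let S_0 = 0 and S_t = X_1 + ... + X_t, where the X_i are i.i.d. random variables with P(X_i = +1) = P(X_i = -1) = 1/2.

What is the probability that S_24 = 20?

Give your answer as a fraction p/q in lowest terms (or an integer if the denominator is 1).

To reach position 20 after 24 steps: need 22 steps of +1 and 2 of -1.
Favorable paths: C(24,22) = 276
Total paths: 2^24 = 16777216
P = 276/16777216 = 69/4194304

Answer: 69/4194304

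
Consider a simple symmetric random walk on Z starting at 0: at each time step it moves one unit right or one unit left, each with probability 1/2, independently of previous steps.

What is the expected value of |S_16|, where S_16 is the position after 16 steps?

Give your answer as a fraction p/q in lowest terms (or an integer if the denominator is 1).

S_16 takes values m ≡ 0 (mod 2) with |m| ≤ 16; P(S_16=m) = C(16,(16+m)/2)/2^16.
Total paths: 2^16 = 65536
Distribution: P(S=-16)=1/65536, P(S=-14)=16/65536, P(S=-12)=120/65536, P(S=-10)=560/65536, P(S=-8)=1820/65536, P(S=-6)=4368/65536, P(S=-4)=8008/65536, P(S=-2)=11440/65536, P(S=0)=12870/65536, P(S=2)=11440/65536, P(S=4)=8008/65536, P(S=6)=4368/65536, P(S=8)=1820/65536, P(S=10)=560/65536, P(S=12)=120/65536, P(S=14)=16/65536, P(S=16)=1/65536
E[|S_16|] = Σ_m |m|·P(S_16=m) = 205920/65536 = 6435/2048

Answer: 6435/2048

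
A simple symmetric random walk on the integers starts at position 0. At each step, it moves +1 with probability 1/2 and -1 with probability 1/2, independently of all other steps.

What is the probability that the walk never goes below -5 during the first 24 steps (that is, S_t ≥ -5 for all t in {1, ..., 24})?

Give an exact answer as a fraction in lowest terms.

Let f(t,s) = #length-t paths at position s with S_1..S_t all ≥ -5.
f(t,s) = f(t-1,s-1) + f(t-1,s+1) for s ≥ -5; f(t,s) = 0 for s < -5.
t=0: f(0,0)=1
t=1: f(1,-1)=1 f(1,1)=1
t=2: f(2,-2)=1 f(2,0)=2 f(2,2)=1
t=3: f(3,-3)=1 f(3,-1)=3 f(3,1)=3 f(3,3)=1
t=4: f(4,-4)=1 f(4,-2)=4 f(4,0)=6 f(4,2)=4 f(4,4)=1
t=5: f(5,-5)=1 f(5,-3)=5 f(5,-1)=10 f(5,1)=10 f(5,3)=5 f(5,5)=1
t=6: f(6,-4)=6 f(6,-2)=15 f(6,0)=20 f(6,2)=15 f(6,4)=6 f(6,6)=1
t=7: f(7,-5)=6 f(7,-3)=21 f(7,-1)=35 f(7,1)=35 f(7,3)=21 f(7,5)=7 f(7,7)=1
t=8: f(8,-4)=27 f(8,-2)=56 f(8,0)=70 f(8,2)=56 f(8,4)=28 f(8,6)=8 f(8,8)=1
t=9: f(9,-5)=27 f(9,-3)=83 f(9,-1)=126 f(9,1)=126 f(9,3)=84 f(9,5)=36 f(9,7)=9 f(9,9)=1
t=10: f(10,-4)=110 f(10,-2)=209 f(10,0)=252 f(10,2)=210 f(10,4)=120 f(10,6)=45 f(10,8)=10 f(10,10)=1
t=11: f(11,-5)=110 f(11,-3)=319 f(11,-1)=461 f(11,1)=462 f(11,3)=330 f(11,5)=165 f(11,7)=55 f(11,9)=11 f(11,11)=1
t=12: f(12,-4)=429 f(12,-2)=780 f(12,0)=923 f(12,2)=792 f(12,4)=495 f(12,6)=220 f(12,8)=66 f(12,10)=12 f(12,12)=1
t=13: f(13,-5)=429 f(13,-3)=1209 f(13,-1)=1703 f(13,1)=1715 f(13,3)=1287 f(13,5)=715 f(13,7)=286 f(13,9)=78 f(13,11)=13 f(13,13)=1
t=14: f(14,-4)=1638 f(14,-2)=2912 f(14,0)=3418 f(14,2)=3002 f(14,4)=2002 f(14,6)=1001 f(14,8)=364 f(14,10)=91 f(14,12)=14 f(14,14)=1
t=15: f(15,-5)=1638 f(15,-3)=4550 f(15,-1)=6330 f(15,1)=6420 f(15,3)=5004 f(15,5)=3003 f(15,7)=1365 f(15,9)=455 f(15,11)=105 f(15,13)=15 f(15,15)=1
t=16: f(16,-4)=6188 f(16,-2)=10880 f(16,0)=12750 f(16,2)=11424 f(16,4)=8007 f(16,6)=4368 f(16,8)=1820 f(16,10)=560 f(16,12)=120 f(16,14)=16 f(16,16)=1
t=17: f(17,-5)=6188 f(17,-3)=17068 f(17,-1)=23630 f(17,1)=24174 f(17,3)=19431 f(17,5)=12375 f(17,7)=6188 f(17,9)=2380 f(17,11)=680 f(17,13)=136 f(17,15)=17 f(17,17)=1
t=18: f(18,-4)=23256 f(18,-2)=40698 f(18,0)=47804 f(18,2)=43605 f(18,4)=31806 f(18,6)=18563 f(18,8)=8568 f(18,10)=3060 f(18,12)=816 f(18,14)=153 f(18,16)=18 f(18,18)=1
t=19: f(19,-5)=23256 f(19,-3)=63954 f(19,-1)=88502 f(19,1)=91409 f(19,3)=75411 f(19,5)=50369 f(19,7)=27131 f(19,9)=11628 f(19,11)=3876 f(19,13)=969 f(19,15)=171 f(19,17)=19 f(19,19)=1
t=20: f(20,-4)=87210 f(20,-2)=152456 f(20,0)=179911 f(20,2)=166820 f(20,4)=125780 f(20,6)=77500 f(20,8)=38759 f(20,10)=15504 f(20,12)=4845 f(20,14)=1140 f(20,16)=190 f(20,18)=20 f(20,20)=1
t=21: f(21,-5)=87210 f(21,-3)=239666 f(21,-1)=332367 f(21,1)=346731 f(21,3)=292600 f(21,5)=203280 f(21,7)=116259 f(21,9)=54263 f(21,11)=20349 f(21,13)=5985 f(21,15)=1330 f(21,17)=210 f(21,19)=21 f(21,21)=1
t=22: f(22,-4)=326876 f(22,-2)=572033 f(22,0)=679098 f(22,2)=639331 f(22,4)=495880 f(22,6)=319539 f(22,8)=170522 f(22,10)=74612 f(22,12)=26334 f(22,14)=7315 f(22,16)=1540 f(22,18)=231 f(22,20)=22 f(22,22)=1
t=23: f(23,-5)=326876 f(23,-3)=898909 f(23,-1)=1251131 f(23,1)=1318429 f(23,3)=1135211 f(23,5)=815419 f(23,7)=490061 f(23,9)=245134 f(23,11)=100946 f(23,13)=33649 f(23,15)=8855 f(23,17)=1771 f(23,19)=253 f(23,21)=23 f(23,23)=1
t=24: f(24,-4)=1225785 f(24,-2)=2150040 f(24,0)=2569560 f(24,2)=2453640 f(24,4)=1950630 f(24,6)=1305480 f(24,8)=735195 f(24,10)=346080 f(24,12)=134595 f(24,14)=42504 f(24,16)=10626 f(24,18)=2024 f(24,20)=276 f(24,22)=24 f(24,24)=1
Σ_s f(24,s) = 12926460
P = 12926460/16777216 = 3231615/4194304

Answer: 3231615/4194304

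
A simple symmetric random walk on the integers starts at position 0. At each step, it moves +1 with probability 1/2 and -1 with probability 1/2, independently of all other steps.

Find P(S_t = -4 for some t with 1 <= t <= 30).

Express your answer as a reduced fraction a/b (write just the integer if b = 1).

Count via complement. Let g(t,s) = #length-t paths at position s with S_1..S_t all ≠ -4.
g(t,s) = g(t-1,s-1) + g(t-1,s+1) for s ≠ -4; g(t,-4) = 0.
t=0: g(0,0)=1
t=1: g(1,-1)=1 g(1,1)=1
t=2: g(2,-2)=1 g(2,0)=2 g(2,2)=1
t=3: g(3,-3)=1 g(3,-1)=3 g(3,1)=3 g(3,3)=1
t=4: g(4,-2)=4 g(4,0)=6 g(4,2)=4 g(4,4)=1
t=5: g(5,-3)=4 g(5,-1)=10 g(5,1)=10 g(5,3)=5 g(5,5)=1
t=6: g(6,-2)=14 g(6,0)=20 g(6,2)=15 g(6,4)=6 g(6,6)=1
t=7: g(7,-3)=14 g(7,-1)=34 g(7,1)=35 g(7,3)=21 g(7,5)=7 g(7,7)=1
t=8: g(8,-2)=48 g(8,0)=69 g(8,2)=56 g(8,4)=28 g(8,6)=8 g(8,8)=1
t=9: g(9,-3)=48 g(9,-1)=117 g(9,1)=125 g(9,3)=84 g(9,5)=36 g(9,7)=9 g(9,9)=1
t=10: g(10,-2)=165 g(10,0)=242 g(10,2)=209 g(10,4)=120 g(10,6)=45 g(10,8)=10 g(10,10)=1
t=11: g(11,-3)=165 g(11,-1)=407 g(11,1)=451 g(11,3)=329 g(11,5)=165 g(11,7)=55 g(11,9)=11 g(11,11)=1
t=12: g(12,-2)=572 g(12,0)=858 g(12,2)=780 g(12,4)=494 g(12,6)=220 g(12,8)=66 g(12,10)=12 g(12,12)=1
t=13: g(13,-3)=572 g(13,-1)=1430 g(13,1)=1638 g(13,3)=1274 g(13,5)=714 g(13,7)=286 g(13,9)=78 g(13,11)=13 g(13,13)=1
t=14: g(14,-2)=2002 g(14,0)=3068 g(14,2)=2912 g(14,4)=1988 g(14,6)=1000 g(14,8)=364 g(14,10)=91 g(14,12)=14 g(14,14)=1
t=15: g(15,-3)=2002 g(15,-1)=5070 g(15,1)=5980 g(15,3)=4900 g(15,5)=2988 g(15,7)=1364 g(15,9)=455 g(15,11)=105 g(15,13)=15 g(15,15)=1
t=16: g(16,-2)=7072 g(16,0)=11050 g(16,2)=10880 g(16,4)=7888 g(16,6)=4352 g(16,8)=1819 g(16,10)=560 g(16,12)=120 g(16,14)=16 g(16,16)=1
t=17: g(17,-3)=7072 g(17,-1)=18122 g(17,1)=21930 g(17,3)=18768 g(17,5)=12240 g(17,7)=6171 g(17,9)=2379 g(17,11)=680 g(17,13)=136 g(17,15)=17 g(17,17)=1
t=18: g(18,-2)=25194 g(18,0)=40052 g(18,2)=40698 g(18,4)=31008 g(18,6)=18411 g(18,8)=8550 g(18,10)=3059 g(18,12)=816 g(18,14)=153 g(18,16)=18 g(18,18)=1
t=19: g(19,-3)=25194 g(19,-1)=65246 g(19,1)=80750 g(19,3)=71706 g(19,5)=49419 g(19,7)=26961 g(19,9)=11609 g(19,11)=3875 g(19,13)=969 g(19,15)=171 g(19,17)=19 g(19,19)=1
t=20: g(20,-2)=90440 g(20,0)=145996 g(20,2)=152456 g(20,4)=121125 g(20,6)=76380 g(20,8)=38570 g(20,10)=15484 g(20,12)=4844 g(20,14)=1140 g(20,16)=190 g(20,18)=20 g(20,20)=1
t=21: g(21,-3)=90440 g(21,-1)=236436 g(21,1)=298452 g(21,3)=273581 g(21,5)=197505 g(21,7)=114950 g(21,9)=54054 g(21,11)=20328 g(21,13)=5984 g(21,15)=1330 g(21,17)=210 g(21,19)=21 g(21,21)=1
t=22: g(22,-2)=326876 g(22,0)=534888 g(22,2)=572033 g(22,4)=471086 g(22,6)=312455 g(22,8)=169004 g(22,10)=74382 g(22,12)=26312 g(22,14)=7314 g(22,16)=1540 g(22,18)=231 g(22,20)=22 g(22,22)=1
t=23: g(23,-3)=326876 g(23,-1)=861764 g(23,1)=1106921 g(23,3)=1043119 g(23,5)=783541 g(23,7)=481459 g(23,9)=243386 g(23,11)=100694 g(23,13)=33626 g(23,15)=8854 g(23,17)=1771 g(23,19)=253 g(23,21)=23 g(23,23)=1
t=24: g(24,-2)=1188640 g(24,0)=1968685 g(24,2)=2150040 g(24,4)=1826660 g(24,6)=1265000 g(24,8)=724845 g(24,10)=344080 g(24,12)=134320 g(24,14)=42480 g(24,16)=10625 g(24,18)=2024 g(24,20)=276 g(24,22)=24 g(24,24)=1
t=25: g(25,-3)=1188640 g(25,-1)=3157325 g(25,1)=4118725 g(25,3)=3976700 g(25,5)=3091660 g(25,7)=1989845 g(25,9)=1068925 g(25,11)=478400 g(25,13)=176800 g(25,15)=53105 g(25,17)=12649 g(25,19)=2300 g(25,21)=300 g(25,23)=25 g(25,25)=1
t=26: g(26,-2)=4345965 g(26,0)=7276050 g(26,2)=8095425 g(26,4)=7068360 g(26,6)=5081505 g(26,8)=3058770 g(26,10)=1547325 g(26,12)=655200 g(26,14)=229905 g(26,16)=65754 g(26,18)=14949 g(26,20)=2600 g(26,22)=325 g(26,24)=26 g(26,26)=1
t=27: g(27,-3)=4345965 g(27,-1)=11622015 g(27,1)=15371475 g(27,3)=15163785 g(27,5)=12149865 g(27,7)=8140275 g(27,9)=4606095 g(27,11)=2202525 g(27,13)=885105 g(27,15)=295659 g(27,17)=80703 g(27,19)=17549 g(27,21)=2925 g(27,23)=351 g(27,25)=27 g(27,27)=1
t=28: g(28,-2)=15967980 g(28,0)=26993490 g(28,2)=30535260 g(28,4)=27313650 g(28,6)=20290140 g(28,8)=12746370 g(28,10)=6808620 g(28,12)=3087630 g(28,14)=1180764 g(28,16)=376362 g(28,18)=98252 g(28,20)=20474 g(28,22)=3276 g(28,24)=378 g(28,26)=28 g(28,28)=1
t=29: g(29,-3)=15967980 g(29,-1)=42961470 g(29,1)=57528750 g(29,3)=57848910 g(29,5)=47603790 g(29,7)=33036510 g(29,9)=19554990 g(29,11)=9896250 g(29,13)=4268394 g(29,15)=1557126 g(29,17)=474614 g(29,19)=118726 g(29,21)=23750 g(29,23)=3654 g(29,25)=406 g(29,27)=29 g(29,29)=1
t=30: g(30,-2)=58929450 g(30,0)=100490220 g(30,2)=115377660 g(30,4)=105452700 g(30,6)=80640300 g(30,8)=52591500 g(30,10)=29451240 g(30,12)=14164644 g(30,14)=5825520 g(30,16)=2031740 g(30,18)=593340 g(30,20)=142476 g(30,22)=27404 g(30,24)=4060 g(30,26)=435 g(30,28)=30 g(30,30)=1
Paths never hitting -4: Σ_s g(30,s) = 565722720
Paths hitting -4: 2^30 - 565722720 = 508019104
P = 508019104/1073741824 = 15875597/33554432

Answer: 15875597/33554432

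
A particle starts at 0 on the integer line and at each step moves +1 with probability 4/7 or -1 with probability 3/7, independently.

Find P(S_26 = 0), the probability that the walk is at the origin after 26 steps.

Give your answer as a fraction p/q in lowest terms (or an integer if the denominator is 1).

To be at 0 after 26 steps: need exactly 13 steps of +1 and 13 of -1.
Number of such sequences: C(26,13) = 10400600
Each has probability (4/7)^13 · (3/7)^13 = 106993205379072/9387480337647754305649
P = 10400600 · 106993205379072/9387480337647754305649 = 158970504552225177600/1341068619663964900807

Answer: 158970504552225177600/1341068619663964900807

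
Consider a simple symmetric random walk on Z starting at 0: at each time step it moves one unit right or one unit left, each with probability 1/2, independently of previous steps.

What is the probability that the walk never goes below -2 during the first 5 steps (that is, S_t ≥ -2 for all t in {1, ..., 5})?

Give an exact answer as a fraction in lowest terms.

Answer: 25/32

Derivation:
Let f(t,s) = #length-t paths at position s with S_1..S_t all ≥ -2.
f(t,s) = f(t-1,s-1) + f(t-1,s+1) for s ≥ -2; f(t,s) = 0 for s < -2.
t=0: f(0,0)=1
t=1: f(1,-1)=1 f(1,1)=1
t=2: f(2,-2)=1 f(2,0)=2 f(2,2)=1
t=3: f(3,-1)=3 f(3,1)=3 f(3,3)=1
t=4: f(4,-2)=3 f(4,0)=6 f(4,2)=4 f(4,4)=1
t=5: f(5,-1)=9 f(5,1)=10 f(5,3)=5 f(5,5)=1
Σ_s f(5,s) = 25
P = 25/32 = 25/32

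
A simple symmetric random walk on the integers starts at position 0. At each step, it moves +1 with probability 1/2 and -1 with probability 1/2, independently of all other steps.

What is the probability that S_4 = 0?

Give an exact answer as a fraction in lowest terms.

Answer: 3/8

Derivation:
To return to 0 after 4 steps: need exactly 2 steps of +1 and 2 of -1.
Favorable paths: C(4,2) = 6
Total paths: 2^4 = 16
P = 6/16 = 3/8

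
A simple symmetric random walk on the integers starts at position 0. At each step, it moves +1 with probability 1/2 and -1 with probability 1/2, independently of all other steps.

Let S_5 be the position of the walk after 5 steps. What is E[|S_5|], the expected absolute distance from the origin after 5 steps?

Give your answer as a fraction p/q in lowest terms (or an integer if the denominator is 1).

Answer: 15/8

Derivation:
S_5 takes values m ≡ 1 (mod 2) with |m| ≤ 5; P(S_5=m) = C(5,(5+m)/2)/2^5.
Total paths: 2^5 = 32
Distribution: P(S=-5)=1/32, P(S=-3)=5/32, P(S=-1)=10/32, P(S=1)=10/32, P(S=3)=5/32, P(S=5)=1/32
E[|S_5|] = Σ_m |m|·P(S_5=m) = 60/32 = 15/8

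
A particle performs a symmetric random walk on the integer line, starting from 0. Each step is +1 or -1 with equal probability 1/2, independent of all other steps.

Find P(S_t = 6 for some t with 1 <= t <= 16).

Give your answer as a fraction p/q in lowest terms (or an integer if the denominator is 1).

Answer: 4701/32768

Derivation:
Count via complement. Let g(t,s) = #length-t paths at position s with S_1..S_t all ≠ 6.
g(t,s) = g(t-1,s-1) + g(t-1,s+1) for s ≠ 6; g(t,6) = 0.
t=0: g(0,0)=1
t=1: g(1,-1)=1 g(1,1)=1
t=2: g(2,-2)=1 g(2,0)=2 g(2,2)=1
t=3: g(3,-3)=1 g(3,-1)=3 g(3,1)=3 g(3,3)=1
t=4: g(4,-4)=1 g(4,-2)=4 g(4,0)=6 g(4,2)=4 g(4,4)=1
t=5: g(5,-5)=1 g(5,-3)=5 g(5,-1)=10 g(5,1)=10 g(5,3)=5 g(5,5)=1
t=6: g(6,-6)=1 g(6,-4)=6 g(6,-2)=15 g(6,0)=20 g(6,2)=15 g(6,4)=6
t=7: g(7,-7)=1 g(7,-5)=7 g(7,-3)=21 g(7,-1)=35 g(7,1)=35 g(7,3)=21 g(7,5)=6
t=8: g(8,-8)=1 g(8,-6)=8 g(8,-4)=28 g(8,-2)=56 g(8,0)=70 g(8,2)=56 g(8,4)=27
t=9: g(9,-9)=1 g(9,-7)=9 g(9,-5)=36 g(9,-3)=84 g(9,-1)=126 g(9,1)=126 g(9,3)=83 g(9,5)=27
t=10: g(10,-10)=1 g(10,-8)=10 g(10,-6)=45 g(10,-4)=120 g(10,-2)=210 g(10,0)=252 g(10,2)=209 g(10,4)=110
t=11: g(11,-11)=1 g(11,-9)=11 g(11,-7)=55 g(11,-5)=165 g(11,-3)=330 g(11,-1)=462 g(11,1)=461 g(11,3)=319 g(11,5)=110
t=12: g(12,-12)=1 g(12,-10)=12 g(12,-8)=66 g(12,-6)=220 g(12,-4)=495 g(12,-2)=792 g(12,0)=923 g(12,2)=780 g(12,4)=429
t=13: g(13,-13)=1 g(13,-11)=13 g(13,-9)=78 g(13,-7)=286 g(13,-5)=715 g(13,-3)=1287 g(13,-1)=1715 g(13,1)=1703 g(13,3)=1209 g(13,5)=429
t=14: g(14,-14)=1 g(14,-12)=14 g(14,-10)=91 g(14,-8)=364 g(14,-6)=1001 g(14,-4)=2002 g(14,-2)=3002 g(14,0)=3418 g(14,2)=2912 g(14,4)=1638
t=15: g(15,-15)=1 g(15,-13)=15 g(15,-11)=105 g(15,-9)=455 g(15,-7)=1365 g(15,-5)=3003 g(15,-3)=5004 g(15,-1)=6420 g(15,1)=6330 g(15,3)=4550 g(15,5)=1638
t=16: g(16,-16)=1 g(16,-14)=16 g(16,-12)=120 g(16,-10)=560 g(16,-8)=1820 g(16,-6)=4368 g(16,-4)=8007 g(16,-2)=11424 g(16,0)=12750 g(16,2)=10880 g(16,4)=6188
Paths never hitting 6: Σ_s g(16,s) = 56134
Paths hitting 6: 2^16 - 56134 = 9402
P = 9402/65536 = 4701/32768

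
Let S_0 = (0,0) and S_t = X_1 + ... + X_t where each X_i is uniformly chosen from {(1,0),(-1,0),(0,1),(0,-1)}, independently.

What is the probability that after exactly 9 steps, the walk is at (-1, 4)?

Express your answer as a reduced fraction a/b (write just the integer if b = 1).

Let h be the number of horizontal steps (so 9-h are vertical). To end at (-1,4) need (h-1)/2 right-steps and ((9-h)+4)/2 up-steps.
Sum over h with 1 ≤ h ≤ 5, h ≡ 1 (mod 2), 9-h ≡ 0 (mod 2):
h=1: C(9,1)·C(1,0)·C(8,6) = 9·1·28 = 252
h=3: C(9,3)·C(3,1)·C(6,5) = 84·3·6 = 1512
h=5: C(9,5)·C(5,2)·C(4,4) = 126·10·1 = 1260
Total favorable: 3024
Total paths: 4^9 = 262144
P = 3024/262144 = 189/16384

Answer: 189/16384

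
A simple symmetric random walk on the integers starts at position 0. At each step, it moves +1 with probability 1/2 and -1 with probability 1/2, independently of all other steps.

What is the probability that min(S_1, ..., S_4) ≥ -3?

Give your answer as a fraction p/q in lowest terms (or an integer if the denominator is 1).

Answer: 15/16

Derivation:
Let f(t,s) = #length-t paths at position s with S_1..S_t all ≥ -3.
f(t,s) = f(t-1,s-1) + f(t-1,s+1) for s ≥ -3; f(t,s) = 0 for s < -3.
t=0: f(0,0)=1
t=1: f(1,-1)=1 f(1,1)=1
t=2: f(2,-2)=1 f(2,0)=2 f(2,2)=1
t=3: f(3,-3)=1 f(3,-1)=3 f(3,1)=3 f(3,3)=1
t=4: f(4,-2)=4 f(4,0)=6 f(4,2)=4 f(4,4)=1
Σ_s f(4,s) = 15
P = 15/16 = 15/16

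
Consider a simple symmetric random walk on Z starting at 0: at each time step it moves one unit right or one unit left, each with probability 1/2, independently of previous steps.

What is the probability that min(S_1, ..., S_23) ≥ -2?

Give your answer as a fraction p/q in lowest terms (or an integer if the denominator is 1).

Let f(t,s) = #length-t paths at position s with S_1..S_t all ≥ -2.
f(t,s) = f(t-1,s-1) + f(t-1,s+1) for s ≥ -2; f(t,s) = 0 for s < -2.
t=0: f(0,0)=1
t=1: f(1,-1)=1 f(1,1)=1
t=2: f(2,-2)=1 f(2,0)=2 f(2,2)=1
t=3: f(3,-1)=3 f(3,1)=3 f(3,3)=1
t=4: f(4,-2)=3 f(4,0)=6 f(4,2)=4 f(4,4)=1
t=5: f(5,-1)=9 f(5,1)=10 f(5,3)=5 f(5,5)=1
t=6: f(6,-2)=9 f(6,0)=19 f(6,2)=15 f(6,4)=6 f(6,6)=1
t=7: f(7,-1)=28 f(7,1)=34 f(7,3)=21 f(7,5)=7 f(7,7)=1
t=8: f(8,-2)=28 f(8,0)=62 f(8,2)=55 f(8,4)=28 f(8,6)=8 f(8,8)=1
t=9: f(9,-1)=90 f(9,1)=117 f(9,3)=83 f(9,5)=36 f(9,7)=9 f(9,9)=1
t=10: f(10,-2)=90 f(10,0)=207 f(10,2)=200 f(10,4)=119 f(10,6)=45 f(10,8)=10 f(10,10)=1
t=11: f(11,-1)=297 f(11,1)=407 f(11,3)=319 f(11,5)=164 f(11,7)=55 f(11,9)=11 f(11,11)=1
t=12: f(12,-2)=297 f(12,0)=704 f(12,2)=726 f(12,4)=483 f(12,6)=219 f(12,8)=66 f(12,10)=12 f(12,12)=1
t=13: f(13,-1)=1001 f(13,1)=1430 f(13,3)=1209 f(13,5)=702 f(13,7)=285 f(13,9)=78 f(13,11)=13 f(13,13)=1
t=14: f(14,-2)=1001 f(14,0)=2431 f(14,2)=2639 f(14,4)=1911 f(14,6)=987 f(14,8)=363 f(14,10)=91 f(14,12)=14 f(14,14)=1
t=15: f(15,-1)=3432 f(15,1)=5070 f(15,3)=4550 f(15,5)=2898 f(15,7)=1350 f(15,9)=454 f(15,11)=105 f(15,13)=15 f(15,15)=1
t=16: f(16,-2)=3432 f(16,0)=8502 f(16,2)=9620 f(16,4)=7448 f(16,6)=4248 f(16,8)=1804 f(16,10)=559 f(16,12)=120 f(16,14)=16 f(16,16)=1
t=17: f(17,-1)=11934 f(17,1)=18122 f(17,3)=17068 f(17,5)=11696 f(17,7)=6052 f(17,9)=2363 f(17,11)=679 f(17,13)=136 f(17,15)=17 f(17,17)=1
t=18: f(18,-2)=11934 f(18,0)=30056 f(18,2)=35190 f(18,4)=28764 f(18,6)=17748 f(18,8)=8415 f(18,10)=3042 f(18,12)=815 f(18,14)=153 f(18,16)=18 f(18,18)=1
t=19: f(19,-1)=41990 f(19,1)=65246 f(19,3)=63954 f(19,5)=46512 f(19,7)=26163 f(19,9)=11457 f(19,11)=3857 f(19,13)=968 f(19,15)=171 f(19,17)=19 f(19,19)=1
t=20: f(20,-2)=41990 f(20,0)=107236 f(20,2)=129200 f(20,4)=110466 f(20,6)=72675 f(20,8)=37620 f(20,10)=15314 f(20,12)=4825 f(20,14)=1139 f(20,16)=190 f(20,18)=20 f(20,20)=1
t=21: f(21,-1)=149226 f(21,1)=236436 f(21,3)=239666 f(21,5)=183141 f(21,7)=110295 f(21,9)=52934 f(21,11)=20139 f(21,13)=5964 f(21,15)=1329 f(21,17)=210 f(21,19)=21 f(21,21)=1
t=22: f(22,-2)=149226 f(22,0)=385662 f(22,2)=476102 f(22,4)=422807 f(22,6)=293436 f(22,8)=163229 f(22,10)=73073 f(22,12)=26103 f(22,14)=7293 f(22,16)=1539 f(22,18)=231 f(22,20)=22 f(22,22)=1
t=23: f(23,-1)=534888 f(23,1)=861764 f(23,3)=898909 f(23,5)=716243 f(23,7)=456665 f(23,9)=236302 f(23,11)=99176 f(23,13)=33396 f(23,15)=8832 f(23,17)=1770 f(23,19)=253 f(23,21)=23 f(23,23)=1
Σ_s f(23,s) = 3848222
P = 3848222/8388608 = 1924111/4194304

Answer: 1924111/4194304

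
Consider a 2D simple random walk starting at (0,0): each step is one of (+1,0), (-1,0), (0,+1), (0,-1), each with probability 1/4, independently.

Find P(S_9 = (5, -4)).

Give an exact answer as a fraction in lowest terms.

Let h be the number of horizontal steps (so 9-h are vertical). To end at (5,-4) need (h+5)/2 right-steps and ((9-h)-4)/2 up-steps.
Sum over h with 5 ≤ h ≤ 5, h ≡ 1 (mod 2), 9-h ≡ 0 (mod 2):
h=5: C(9,5)·C(5,5)·C(4,0) = 126·1·1 = 126
Total favorable: 126
Total paths: 4^9 = 262144
P = 126/262144 = 63/131072

Answer: 63/131072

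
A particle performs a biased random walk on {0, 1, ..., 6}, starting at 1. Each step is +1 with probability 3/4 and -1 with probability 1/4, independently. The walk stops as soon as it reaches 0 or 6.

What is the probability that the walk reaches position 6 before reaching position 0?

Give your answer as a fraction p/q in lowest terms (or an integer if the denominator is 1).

Biased walk: p = 3/4, q = 1/4, r = q/p = 1/3
Gambler's ruin: P(hit 6 before 0 | start at 1) = (1 - r^a)/(1 - r^N)
r^1 = 1/3; r^6 = 1/729
P = (1 - 1/3) / (1 - 1/729) = 2/3 / 728/729 = 243/364

Answer: 243/364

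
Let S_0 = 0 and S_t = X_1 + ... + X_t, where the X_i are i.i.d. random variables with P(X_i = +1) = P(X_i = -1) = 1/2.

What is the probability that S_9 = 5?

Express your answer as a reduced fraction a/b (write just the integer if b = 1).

Answer: 9/128

Derivation:
To reach position 5 after 9 steps: need 7 steps of +1 and 2 of -1.
Favorable paths: C(9,7) = 36
Total paths: 2^9 = 512
P = 36/512 = 9/128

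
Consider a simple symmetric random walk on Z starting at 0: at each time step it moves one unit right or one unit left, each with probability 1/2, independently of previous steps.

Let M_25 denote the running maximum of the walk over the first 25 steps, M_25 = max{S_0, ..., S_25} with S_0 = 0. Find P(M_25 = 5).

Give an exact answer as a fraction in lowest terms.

Answer: 408595/4194304

Derivation:
Let M_25 = max(S_0,...,S_25). Use the reflection principle: for j ≥ 1, #{paths with M_25 ≥ j} = #{S_25 ≥ j} + #{S_25 ≥ j+1}.
By reflection, #{M_25 ≥ 5} = #{S_25 ≥ 5} + #{S_25 ≥ 6} = 7119516 + 3850756 = 10970272.
#{M_25 ≥ 6} = #{S_25 ≥ 6} + #{S_25 ≥ 7} = 3850756 + 3850756 = 7701512.
#{M_25 = 5} = 10970272 - 7701512 = 3268760.
P(M_25 = 5) = 3268760/33554432 = 408595/4194304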